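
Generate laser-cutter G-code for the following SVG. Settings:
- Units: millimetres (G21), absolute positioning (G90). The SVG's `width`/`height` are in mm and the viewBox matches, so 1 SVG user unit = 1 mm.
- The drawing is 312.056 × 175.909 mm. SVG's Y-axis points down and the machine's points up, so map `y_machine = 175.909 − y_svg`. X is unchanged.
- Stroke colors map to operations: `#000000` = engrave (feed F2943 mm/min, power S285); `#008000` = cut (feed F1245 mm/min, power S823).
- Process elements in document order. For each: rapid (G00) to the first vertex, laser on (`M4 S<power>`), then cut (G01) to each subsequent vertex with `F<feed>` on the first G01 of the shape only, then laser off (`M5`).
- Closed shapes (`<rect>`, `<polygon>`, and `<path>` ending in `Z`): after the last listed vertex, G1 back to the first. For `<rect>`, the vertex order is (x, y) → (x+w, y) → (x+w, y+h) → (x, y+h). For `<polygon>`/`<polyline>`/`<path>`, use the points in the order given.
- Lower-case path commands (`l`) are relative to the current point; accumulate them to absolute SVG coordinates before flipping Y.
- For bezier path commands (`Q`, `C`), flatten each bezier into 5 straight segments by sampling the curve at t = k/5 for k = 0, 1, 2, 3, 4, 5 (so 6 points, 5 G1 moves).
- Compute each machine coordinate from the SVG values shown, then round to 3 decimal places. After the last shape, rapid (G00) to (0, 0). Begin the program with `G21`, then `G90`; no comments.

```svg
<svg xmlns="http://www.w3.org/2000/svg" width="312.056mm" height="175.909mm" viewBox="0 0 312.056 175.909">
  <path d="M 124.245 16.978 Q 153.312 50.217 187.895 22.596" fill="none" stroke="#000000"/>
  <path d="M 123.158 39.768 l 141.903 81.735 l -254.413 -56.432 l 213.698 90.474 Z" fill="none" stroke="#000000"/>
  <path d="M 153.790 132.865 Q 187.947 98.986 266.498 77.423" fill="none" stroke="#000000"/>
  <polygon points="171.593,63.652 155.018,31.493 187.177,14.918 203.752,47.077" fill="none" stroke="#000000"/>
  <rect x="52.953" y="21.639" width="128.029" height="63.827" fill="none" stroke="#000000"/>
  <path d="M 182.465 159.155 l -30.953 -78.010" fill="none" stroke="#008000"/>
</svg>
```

G21
G90
G00 X124.245 Y158.931
M4 S285
G01 X136.092 Y148.070 F2943
G01 X148.381 Y142.077
G01 X161.111 Y140.954
G01 X174.282 Y144.699
G01 X187.895 Y153.313
M5
G00 X123.158 Y136.141
M4 S285
G01 X265.061 Y54.406 F2943
G01 X10.648 Y110.838
G01 X224.346 Y20.364
G01 X123.158 Y136.141
M5
G00 X153.790 Y43.044
M4 S285
G01 X169.229 Y56.103 F2943
G01 X188.219 Y68.177
G01 X210.760 Y79.265
G01 X236.853 Y89.368
G01 X266.498 Y98.486
M5
G00 X171.593 Y112.257
M4 S285
G01 X155.018 Y144.416 F2943
G01 X187.177 Y160.991
G01 X203.752 Y128.832
G01 X171.593 Y112.257
M5
G00 X52.953 Y154.270
M4 S285
G01 X180.982 Y154.270 F2943
G01 X180.982 Y90.443
G01 X52.953 Y90.443
G01 X52.953 Y154.270
M5
G00 X182.465 Y16.754
M4 S823
G01 X151.512 Y94.764 F1245
M5
G00 X0.000 Y0.000

viewBox `0 0 312.056 175.909` with mm width/height → 1 unit = 1 mm. Flip: y_m = 175.909 − y_svg.

**Shape 1** — `<path>` quadratic bezier, stroke `#000000` → engrave (S285, F2943). Control points (SVG): P0=(124.245,16.978), P1=(153.312,50.217), P2=(187.895,22.596); sampled at t=k/5. Machine vertices: (124.245,158.931) → (136.092,148.070) → (148.381,142.077) → (161.111,140.954) → (174.282,144.699) → (187.895,153.313). Open path.

**Shape 2** — `<path>` closed polygon, stroke `#000000` → engrave (S285, F2943). Machine vertices: (123.158,136.141) → (265.061,54.406) → (10.648,110.838) → (224.346,20.364) → (123.158,136.141). Closed: final G1 returns to the first vertex.

**Shape 3** — `<path>` quadratic bezier, stroke `#000000` → engrave (S285, F2943). Control points (SVG): P0=(153.790,132.865), P1=(187.947,98.986), P2=(266.498,77.423); sampled at t=k/5. Machine vertices: (153.790,43.044) → (169.229,56.103) → (188.219,68.177) → (210.760,79.265) → (236.853,89.368) → (266.498,98.486). Open path.

**Shape 4** — `<polygon>` regular polygon, stroke `#000000` → engrave (S285, F2943). Machine vertices: (171.593,112.257) → (155.018,144.416) → (187.177,160.991) → (203.752,128.832) → (171.593,112.257). Closed: final G1 returns to the first vertex.

**Shape 5** — `<rect>` rectangle, stroke `#000000` → engrave (S285, F2943). Machine vertices: (52.953,154.270) → (180.982,154.270) → (180.982,90.443) → (52.953,90.443) → (52.953,154.270). Closed: final G1 returns to the first vertex.

**Shape 6** — `<path>` line segment, stroke `#008000` → cut (S823, F1245). Machine vertices: (182.465,16.754) → (151.512,94.764). Open path.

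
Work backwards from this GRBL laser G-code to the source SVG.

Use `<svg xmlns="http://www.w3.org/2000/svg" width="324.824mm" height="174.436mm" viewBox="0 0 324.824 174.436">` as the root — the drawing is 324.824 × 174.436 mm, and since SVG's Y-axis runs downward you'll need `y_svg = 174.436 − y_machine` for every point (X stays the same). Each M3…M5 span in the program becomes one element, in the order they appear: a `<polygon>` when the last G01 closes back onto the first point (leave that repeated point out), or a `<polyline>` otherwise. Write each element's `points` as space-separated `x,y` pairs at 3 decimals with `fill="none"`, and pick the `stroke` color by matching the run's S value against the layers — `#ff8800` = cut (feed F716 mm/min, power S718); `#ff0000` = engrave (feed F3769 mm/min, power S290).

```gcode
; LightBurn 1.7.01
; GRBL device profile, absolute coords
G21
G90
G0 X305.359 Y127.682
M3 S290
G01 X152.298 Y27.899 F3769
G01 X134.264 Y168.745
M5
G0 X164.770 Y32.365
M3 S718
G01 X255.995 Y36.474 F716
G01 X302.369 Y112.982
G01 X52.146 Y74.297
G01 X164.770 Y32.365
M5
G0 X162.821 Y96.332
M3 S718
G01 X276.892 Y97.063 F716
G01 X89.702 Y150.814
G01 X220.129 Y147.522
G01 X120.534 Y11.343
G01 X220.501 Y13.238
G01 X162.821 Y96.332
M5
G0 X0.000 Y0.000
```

<svg xmlns="http://www.w3.org/2000/svg" width="324.824mm" height="174.436mm" viewBox="0 0 324.824 174.436">
  <polyline points="305.359,46.754 152.298,146.537 134.264,5.691" fill="none" stroke="#ff0000"/>
  <polygon points="164.770,142.071 255.995,137.962 302.369,61.454 52.146,100.139" fill="none" stroke="#ff8800"/>
  <polygon points="162.821,78.104 276.892,77.373 89.702,23.622 220.129,26.914 120.534,163.093 220.501,161.198" fill="none" stroke="#ff8800"/>
</svg>

Each laser-on run becomes one SVG element. Flip Y back into SVG space with y_svg = 174.436 − y_machine.

Run 1: the run's S290 means `#ff0000` (engrave). The run is open, so emit a `<polyline>` with points (Y-flipped): 305.359,46.754 152.298,146.537 134.264,5.691.

Run 2: power S718 maps to stroke `#ff8800` (cut). The run returns to its start, so emit a `<polygon>` with points (Y-flipped): 164.770,142.071 255.995,137.962 302.369,61.454 52.146,100.139.

Run 3: power S718 maps to stroke `#ff8800` (cut). The run returns to its start, so emit a `<polygon>` with points (Y-flipped): 162.821,78.104 276.892,77.373 89.702,23.622 220.129,26.914 120.534,163.093 220.501,161.198.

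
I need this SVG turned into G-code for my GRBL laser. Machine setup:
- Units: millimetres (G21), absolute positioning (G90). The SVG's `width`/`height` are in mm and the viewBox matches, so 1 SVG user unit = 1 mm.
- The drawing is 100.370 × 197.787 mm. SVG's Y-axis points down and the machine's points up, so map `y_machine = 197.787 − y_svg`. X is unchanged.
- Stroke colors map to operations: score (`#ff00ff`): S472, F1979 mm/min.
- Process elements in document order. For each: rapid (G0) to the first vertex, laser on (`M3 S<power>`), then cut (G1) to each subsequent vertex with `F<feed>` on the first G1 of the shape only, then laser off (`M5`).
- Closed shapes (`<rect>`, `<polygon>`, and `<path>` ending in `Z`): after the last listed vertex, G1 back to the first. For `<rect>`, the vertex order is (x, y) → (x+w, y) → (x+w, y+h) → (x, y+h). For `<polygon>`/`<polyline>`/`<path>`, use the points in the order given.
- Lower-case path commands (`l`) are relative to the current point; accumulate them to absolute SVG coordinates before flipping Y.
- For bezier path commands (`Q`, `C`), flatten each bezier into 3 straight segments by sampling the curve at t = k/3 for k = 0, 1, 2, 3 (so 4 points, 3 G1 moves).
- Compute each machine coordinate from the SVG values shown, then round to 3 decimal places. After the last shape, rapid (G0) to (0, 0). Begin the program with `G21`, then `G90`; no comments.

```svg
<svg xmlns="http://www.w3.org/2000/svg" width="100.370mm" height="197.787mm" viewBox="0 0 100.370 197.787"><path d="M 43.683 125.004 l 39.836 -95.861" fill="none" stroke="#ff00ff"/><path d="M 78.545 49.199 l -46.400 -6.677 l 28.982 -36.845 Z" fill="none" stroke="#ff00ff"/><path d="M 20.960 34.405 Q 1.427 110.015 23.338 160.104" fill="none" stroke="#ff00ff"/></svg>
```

G21
G90
G0 X43.683 Y72.783
M3 S472
G1 X83.519 Y168.644 F1979
M5
G0 X78.545 Y148.588
M3 S472
G1 X32.145 Y155.265 F1979
G1 X61.127 Y192.110
G1 X78.545 Y148.588
M5
G0 X20.960 Y163.382
M3 S472
G1 X12.543 Y115.811 F1979
G1 X13.336 Y73.911
G1 X23.338 Y37.683
M5
G0 X0.000 Y0.000

viewBox `0 0 100.370 197.787` with mm width/height → 1 unit = 1 mm. Flip: y_m = 197.787 − y_svg.

**Shape 1** — `<path>` line segment, stroke `#ff00ff` → score (S472, F1979). Machine vertices: (43.683,72.783) → (83.519,168.644). Open path.

**Shape 2** — `<path>` regular polygon, stroke `#ff00ff` → score (S472, F1979). Machine vertices: (78.545,148.588) → (32.145,155.265) → (61.127,192.110) → (78.545,148.588). Closed: final G1 returns to the first vertex.

**Shape 3** — `<path>` quadratic bezier, stroke `#ff00ff` → score (S472, F1979). Control points (SVG): P0=(20.960,34.405), P1=(1.427,110.015), P2=(23.338,160.104); sampled at t=k/3. Machine vertices: (20.960,163.382) → (12.543,115.811) → (13.336,73.911) → (23.338,37.683). Open path.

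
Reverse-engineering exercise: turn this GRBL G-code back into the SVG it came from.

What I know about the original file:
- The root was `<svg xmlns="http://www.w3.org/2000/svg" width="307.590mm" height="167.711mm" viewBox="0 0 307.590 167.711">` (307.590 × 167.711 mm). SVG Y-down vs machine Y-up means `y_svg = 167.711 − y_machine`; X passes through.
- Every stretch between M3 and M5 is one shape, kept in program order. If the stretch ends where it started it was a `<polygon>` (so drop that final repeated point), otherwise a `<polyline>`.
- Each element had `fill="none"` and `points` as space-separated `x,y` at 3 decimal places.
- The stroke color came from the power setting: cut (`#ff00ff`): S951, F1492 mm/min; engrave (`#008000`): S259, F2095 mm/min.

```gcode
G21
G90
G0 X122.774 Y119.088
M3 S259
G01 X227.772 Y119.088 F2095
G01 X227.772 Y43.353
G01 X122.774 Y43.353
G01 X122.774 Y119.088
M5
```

<svg xmlns="http://www.w3.org/2000/svg" width="307.590mm" height="167.711mm" viewBox="0 0 307.590 167.711">
  <polygon points="122.774,48.623 227.772,48.623 227.772,124.358 122.774,124.358" fill="none" stroke="#008000"/>
</svg>

y_svg = 167.711 − y_m. Every run uses S259, so all elements get stroke `#008000` (engrave).

[1] closed run; points: 122.774,48.623 227.772,48.623 227.772,124.358 122.774,124.358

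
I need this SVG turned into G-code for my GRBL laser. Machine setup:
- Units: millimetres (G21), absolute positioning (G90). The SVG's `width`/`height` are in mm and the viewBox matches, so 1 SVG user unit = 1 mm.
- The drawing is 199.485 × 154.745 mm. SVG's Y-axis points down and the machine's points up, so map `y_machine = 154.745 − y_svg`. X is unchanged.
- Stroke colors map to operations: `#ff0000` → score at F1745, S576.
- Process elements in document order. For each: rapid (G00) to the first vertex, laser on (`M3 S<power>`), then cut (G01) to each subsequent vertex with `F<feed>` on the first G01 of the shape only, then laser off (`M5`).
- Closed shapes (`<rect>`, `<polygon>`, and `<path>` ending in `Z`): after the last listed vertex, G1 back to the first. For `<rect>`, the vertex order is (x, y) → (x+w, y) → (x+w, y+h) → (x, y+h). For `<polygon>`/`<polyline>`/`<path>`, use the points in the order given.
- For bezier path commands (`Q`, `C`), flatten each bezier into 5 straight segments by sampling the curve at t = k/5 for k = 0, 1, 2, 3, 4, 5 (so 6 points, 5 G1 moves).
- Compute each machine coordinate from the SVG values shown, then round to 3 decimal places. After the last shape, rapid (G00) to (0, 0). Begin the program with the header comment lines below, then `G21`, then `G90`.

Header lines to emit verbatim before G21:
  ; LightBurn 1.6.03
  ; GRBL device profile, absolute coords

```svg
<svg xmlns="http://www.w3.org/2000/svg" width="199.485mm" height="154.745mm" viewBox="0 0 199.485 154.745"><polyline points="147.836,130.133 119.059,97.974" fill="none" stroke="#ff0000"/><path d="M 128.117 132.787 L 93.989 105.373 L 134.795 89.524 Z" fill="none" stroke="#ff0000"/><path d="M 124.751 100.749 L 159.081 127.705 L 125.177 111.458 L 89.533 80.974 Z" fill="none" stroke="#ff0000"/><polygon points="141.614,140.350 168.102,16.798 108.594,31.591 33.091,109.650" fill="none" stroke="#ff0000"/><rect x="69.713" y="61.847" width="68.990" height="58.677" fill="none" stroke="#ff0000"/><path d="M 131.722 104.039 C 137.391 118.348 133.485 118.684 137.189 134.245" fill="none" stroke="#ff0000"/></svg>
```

viewBox `0 0 199.485 154.745` with mm width/height → 1 unit = 1 mm. Flip: y_m = 154.745 − y_svg.

**Shape 1** — `<polyline>` line segment, stroke `#ff0000` → score (S576, F1745). Machine vertices: (147.836,24.612) → (119.059,56.771). Open path.

**Shape 2** — `<path>` regular polygon, stroke `#ff0000` → score (S576, F1745). Machine vertices: (128.117,21.958) → (93.989,49.372) → (134.795,65.221) → (128.117,21.958). Closed: final G1 returns to the first vertex.

**Shape 3** — `<path>` closed polygon, stroke `#ff0000` → score (S576, F1745). Machine vertices: (124.751,53.996) → (159.081,27.040) → (125.177,43.287) → (89.533,73.771) → (124.751,53.996). Closed: final G1 returns to the first vertex.

**Shape 4** — `<polygon>` closed polygon, stroke `#ff0000` → score (S576, F1745). Machine vertices: (141.614,14.395) → (168.102,137.947) → (108.594,123.154) → (33.091,45.095) → (141.614,14.395). Closed: final G1 returns to the first vertex.

**Shape 5** — `<rect>` rectangle, stroke `#ff0000` → score (S576, F1745). Machine vertices: (69.713,92.898) → (138.703,92.898) → (138.703,34.221) → (69.713,34.221) → (69.713,92.898). Closed: final G1 returns to the first vertex.

**Shape 6** — `<path>` cubic bezier, stroke `#ff0000` → score (S576, F1745). Control points (SVG): P0=(131.722,104.039), P1=(137.391,118.348), P2=(133.485,118.684), P3=(137.189,134.245); sampled at t=k/5. Machine vertices: (131.722,50.706) → (134.112,43.564) → (135.029,38.374) → (135.297,33.734) → (135.742,28.243) → (137.189,20.500). Open path.

; LightBurn 1.6.03
; GRBL device profile, absolute coords
G21
G90
G00 X147.836 Y24.612
M3 S576
G01 X119.059 Y56.771 F1745
M5
G00 X128.117 Y21.958
M3 S576
G01 X93.989 Y49.372 F1745
G01 X134.795 Y65.221
G01 X128.117 Y21.958
M5
G00 X124.751 Y53.996
M3 S576
G01 X159.081 Y27.040 F1745
G01 X125.177 Y43.287
G01 X89.533 Y73.771
G01 X124.751 Y53.996
M5
G00 X141.614 Y14.395
M3 S576
G01 X168.102 Y137.947 F1745
G01 X108.594 Y123.154
G01 X33.091 Y45.095
G01 X141.614 Y14.395
M5
G00 X69.713 Y92.898
M3 S576
G01 X138.703 Y92.898 F1745
G01 X138.703 Y34.221
G01 X69.713 Y34.221
G01 X69.713 Y92.898
M5
G00 X131.722 Y50.706
M3 S576
G01 X134.112 Y43.564 F1745
G01 X135.029 Y38.374
G01 X135.297 Y33.734
G01 X135.742 Y28.243
G01 X137.189 Y20.500
M5
G00 X0.000 Y0.000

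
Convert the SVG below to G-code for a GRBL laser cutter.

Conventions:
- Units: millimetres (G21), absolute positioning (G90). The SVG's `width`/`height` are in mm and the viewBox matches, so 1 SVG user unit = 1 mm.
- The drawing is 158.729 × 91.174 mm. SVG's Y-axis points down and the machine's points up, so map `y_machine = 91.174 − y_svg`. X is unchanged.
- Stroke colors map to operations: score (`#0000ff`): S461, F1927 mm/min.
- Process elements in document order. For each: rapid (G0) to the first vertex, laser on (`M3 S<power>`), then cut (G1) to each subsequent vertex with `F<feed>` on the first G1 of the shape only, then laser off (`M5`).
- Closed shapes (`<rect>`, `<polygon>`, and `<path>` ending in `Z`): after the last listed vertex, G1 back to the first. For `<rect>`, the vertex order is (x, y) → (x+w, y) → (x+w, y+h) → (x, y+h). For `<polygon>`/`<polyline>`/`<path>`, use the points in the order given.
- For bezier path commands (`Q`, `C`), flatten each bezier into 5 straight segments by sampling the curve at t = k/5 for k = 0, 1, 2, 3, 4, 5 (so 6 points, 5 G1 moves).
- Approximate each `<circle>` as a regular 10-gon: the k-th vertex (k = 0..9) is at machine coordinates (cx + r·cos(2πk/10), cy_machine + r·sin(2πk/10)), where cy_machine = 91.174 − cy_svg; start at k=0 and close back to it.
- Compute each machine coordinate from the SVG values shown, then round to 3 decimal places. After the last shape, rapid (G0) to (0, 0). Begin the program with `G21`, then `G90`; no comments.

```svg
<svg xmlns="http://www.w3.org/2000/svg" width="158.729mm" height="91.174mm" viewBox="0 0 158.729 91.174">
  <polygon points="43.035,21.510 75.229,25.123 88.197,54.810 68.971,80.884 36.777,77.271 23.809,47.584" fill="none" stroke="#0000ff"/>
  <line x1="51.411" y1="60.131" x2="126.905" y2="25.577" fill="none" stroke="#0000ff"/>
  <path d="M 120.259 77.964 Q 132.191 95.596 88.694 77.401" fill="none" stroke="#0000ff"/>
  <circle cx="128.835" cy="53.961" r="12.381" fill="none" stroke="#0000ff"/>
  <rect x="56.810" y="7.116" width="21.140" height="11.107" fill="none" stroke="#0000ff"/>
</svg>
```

viewBox `0 0 158.729 91.174` with mm width/height → 1 unit = 1 mm. Flip: y_m = 91.174 − y_svg.

**Shape 1** — `<polygon>` regular polygon, stroke `#0000ff` → score (S461, F1927). Machine vertices: (43.035,69.664) → (75.229,66.051) → (88.197,36.364) → (68.971,10.290) → (36.777,13.903) → (23.809,43.590) → (43.035,69.664). Closed: final G1 returns to the first vertex.

**Shape 2** — `<line>` line segment, stroke `#0000ff` → score (S461, F1927). Machine vertices: (51.411,31.043) → (126.905,65.597). Open path.

**Shape 3** — `<path>` quadratic bezier, stroke `#0000ff` → score (S461, F1927). Control points (SVG): P0=(120.259,77.964), P1=(132.191,95.596), P2=(88.694,77.401); sampled at t=k/5. Machine vertices: (120.259,13.210) → (122.815,7.590) → (120.936,4.837) → (114.623,4.949) → (103.876,7.928) → (88.694,13.773). Open path.

**Shape 4** — `<circle>` circle, stroke `#0000ff` → score (S461, F1927). Machine vertices: (141.216,37.213) → (138.851,44.490) → (132.661,48.988) → (125.009,48.988) → (118.819,44.490) → (116.454,37.213) → (118.819,29.936) → (125.009,25.438) → (132.661,25.438) → (138.851,29.936) → (141.216,37.213). Closed: final G1 returns to the first vertex.

**Shape 5** — `<rect>` rectangle, stroke `#0000ff` → score (S461, F1927). Machine vertices: (56.810,84.058) → (77.950,84.058) → (77.950,72.951) → (56.810,72.951) → (56.810,84.058). Closed: final G1 returns to the first vertex.

G21
G90
G0 X43.035 Y69.664
M3 S461
G1 X75.229 Y66.051 F1927
G1 X88.197 Y36.364
G1 X68.971 Y10.290
G1 X36.777 Y13.903
G1 X23.809 Y43.590
G1 X43.035 Y69.664
M5
G0 X51.411 Y31.043
M3 S461
G1 X126.905 Y65.597 F1927
M5
G0 X120.259 Y13.210
M3 S461
G1 X122.815 Y7.590 F1927
G1 X120.936 Y4.837
G1 X114.623 Y4.949
G1 X103.876 Y7.928
G1 X88.694 Y13.773
M5
G0 X141.216 Y37.213
M3 S461
G1 X138.851 Y44.490 F1927
G1 X132.661 Y48.988
G1 X125.009 Y48.988
G1 X118.819 Y44.490
G1 X116.454 Y37.213
G1 X118.819 Y29.936
G1 X125.009 Y25.438
G1 X132.661 Y25.438
G1 X138.851 Y29.936
G1 X141.216 Y37.213
M5
G0 X56.810 Y84.058
M3 S461
G1 X77.950 Y84.058 F1927
G1 X77.950 Y72.951
G1 X56.810 Y72.951
G1 X56.810 Y84.058
M5
G0 X0.000 Y0.000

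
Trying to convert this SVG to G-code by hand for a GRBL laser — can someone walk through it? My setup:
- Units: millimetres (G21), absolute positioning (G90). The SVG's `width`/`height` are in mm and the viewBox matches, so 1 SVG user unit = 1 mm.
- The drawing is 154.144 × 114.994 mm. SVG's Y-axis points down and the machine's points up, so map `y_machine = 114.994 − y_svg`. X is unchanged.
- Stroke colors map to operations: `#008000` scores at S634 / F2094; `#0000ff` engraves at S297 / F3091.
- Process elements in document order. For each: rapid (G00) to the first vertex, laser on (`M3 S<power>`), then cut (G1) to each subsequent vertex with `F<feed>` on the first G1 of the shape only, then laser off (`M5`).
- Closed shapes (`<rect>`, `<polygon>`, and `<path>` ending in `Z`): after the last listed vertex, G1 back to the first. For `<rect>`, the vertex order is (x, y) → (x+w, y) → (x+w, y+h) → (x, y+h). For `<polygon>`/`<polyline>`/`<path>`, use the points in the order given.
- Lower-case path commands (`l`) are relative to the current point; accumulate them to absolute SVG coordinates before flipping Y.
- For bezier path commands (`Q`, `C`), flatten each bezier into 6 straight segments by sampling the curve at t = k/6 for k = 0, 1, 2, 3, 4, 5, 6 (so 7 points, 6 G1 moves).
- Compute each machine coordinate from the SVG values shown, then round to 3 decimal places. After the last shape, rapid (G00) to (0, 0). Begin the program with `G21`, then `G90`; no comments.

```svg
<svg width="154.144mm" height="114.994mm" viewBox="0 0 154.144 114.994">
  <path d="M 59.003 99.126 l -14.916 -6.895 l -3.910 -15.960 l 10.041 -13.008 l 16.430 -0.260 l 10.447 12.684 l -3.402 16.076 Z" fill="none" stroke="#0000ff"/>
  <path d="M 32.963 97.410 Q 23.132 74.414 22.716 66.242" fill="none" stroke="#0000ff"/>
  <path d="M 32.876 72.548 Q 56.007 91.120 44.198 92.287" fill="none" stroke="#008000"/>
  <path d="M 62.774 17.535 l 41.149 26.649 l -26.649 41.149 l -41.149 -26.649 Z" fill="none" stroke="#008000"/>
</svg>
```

G21
G90
G00 X59.003 Y15.868
M3 S297
G1 X44.087 Y22.763 F3091
G1 X40.177 Y38.723
G1 X50.218 Y51.731
G1 X66.648 Y51.991
G1 X77.095 Y39.307
G1 X73.693 Y23.231
G1 X59.003 Y15.868
M5
G00 X32.963 Y17.584
M3 S297
G1 X29.948 Y24.838 F3091
G1 X27.455 Y31.268
G1 X25.486 Y36.874
G1 X24.039 Y41.657
G1 X23.116 Y45.616
G1 X22.716 Y48.752
M5
G00 X32.876 Y42.446
M3 S634
G1 X39.616 Y36.739 F2094
G1 X44.414 Y31.999
G1 X47.272 Y28.225
G1 X48.188 Y25.419
G1 X47.164 Y23.579
G1 X44.198 Y22.707
M5
G00 X62.774 Y97.459
M3 S634
G1 X103.923 Y70.810 F2094
G1 X77.274 Y29.661
G1 X36.125 Y56.310
G1 X62.774 Y97.459
M5
G00 X0.000 Y0.000

1 u = 1 mm; y_m = 114.994 − y.

[1] `<path>` regular polygon, #0000ff→engrave S297 F3091: (59.003,15.868) → (44.087,22.763) → (40.177,38.723) → (50.218,51.731) → (66.648,51.991) → (77.095,39.307) → (73.693,23.231) → (59.003,15.868) (closed)

[2] `<path>` quadratic bezier, #0000ff→engrave S297 F3091: (32.963,17.584) → (29.948,24.838) → (27.455,31.268) → (25.486,36.874) → (24.039,41.657) → (23.116,45.616) → (22.716,48.752)

[3] `<path>` quadratic bezier, #008000→score S634 F2094: (32.876,42.446) → (39.616,36.739) → (44.414,31.999) → (47.272,28.225) → (48.188,25.419) → (47.164,23.579) → (44.198,22.707)

[4] `<path>` regular polygon, #008000→score S634 F2094: (62.774,97.459) → (103.923,70.810) → (77.274,29.661) → (36.125,56.310) → (62.774,97.459) (closed)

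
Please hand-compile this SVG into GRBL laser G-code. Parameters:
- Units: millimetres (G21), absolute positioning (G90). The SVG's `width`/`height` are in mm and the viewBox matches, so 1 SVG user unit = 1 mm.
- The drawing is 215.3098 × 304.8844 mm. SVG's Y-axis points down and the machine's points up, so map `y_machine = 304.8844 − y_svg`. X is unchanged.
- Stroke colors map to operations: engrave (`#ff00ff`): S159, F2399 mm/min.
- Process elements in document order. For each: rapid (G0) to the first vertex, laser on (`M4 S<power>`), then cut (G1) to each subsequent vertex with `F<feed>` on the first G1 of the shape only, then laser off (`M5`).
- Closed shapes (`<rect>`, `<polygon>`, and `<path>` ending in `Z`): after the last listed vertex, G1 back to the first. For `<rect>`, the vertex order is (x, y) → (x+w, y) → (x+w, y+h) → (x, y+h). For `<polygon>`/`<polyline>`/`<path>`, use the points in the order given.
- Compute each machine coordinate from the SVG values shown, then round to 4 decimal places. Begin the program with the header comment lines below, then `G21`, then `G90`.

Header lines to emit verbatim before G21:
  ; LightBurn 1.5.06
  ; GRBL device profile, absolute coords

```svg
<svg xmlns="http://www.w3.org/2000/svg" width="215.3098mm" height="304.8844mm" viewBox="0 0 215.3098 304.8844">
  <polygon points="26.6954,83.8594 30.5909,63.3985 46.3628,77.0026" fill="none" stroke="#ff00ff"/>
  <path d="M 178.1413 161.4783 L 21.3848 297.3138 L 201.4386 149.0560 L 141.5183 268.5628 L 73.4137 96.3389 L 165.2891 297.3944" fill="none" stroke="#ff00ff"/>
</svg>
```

; LightBurn 1.5.06
; GRBL device profile, absolute coords
G21
G90
G0 X26.6954 Y221.0250
M4 S159
G1 X30.5909 Y241.4859 F2399
G1 X46.3628 Y227.8818
G1 X26.6954 Y221.0250
M5
G0 X178.1413 Y143.4061
M4 S159
G1 X21.3848 Y7.5706 F2399
G1 X201.4386 Y155.8284
G1 X141.5183 Y36.3216
G1 X73.4137 Y208.5455
G1 X165.2891 Y7.4900
M5

1 u = 1 mm; y_m = 304.8844 − y.

[1] `<polygon>` regular polygon, #ff00ff→engrave S159 F2399: (26.6954,221.0250) → (30.5909,241.4859) → (46.3628,227.8818) → (26.6954,221.0250) (closed)

[2] `<path>` open polyline, #ff00ff→engrave S159 F2399: (178.1413,143.4061) → (21.3848,7.5706) → (201.4386,155.8284) → (141.5183,36.3216) → (73.4137,208.5455) → (165.2891,7.4900)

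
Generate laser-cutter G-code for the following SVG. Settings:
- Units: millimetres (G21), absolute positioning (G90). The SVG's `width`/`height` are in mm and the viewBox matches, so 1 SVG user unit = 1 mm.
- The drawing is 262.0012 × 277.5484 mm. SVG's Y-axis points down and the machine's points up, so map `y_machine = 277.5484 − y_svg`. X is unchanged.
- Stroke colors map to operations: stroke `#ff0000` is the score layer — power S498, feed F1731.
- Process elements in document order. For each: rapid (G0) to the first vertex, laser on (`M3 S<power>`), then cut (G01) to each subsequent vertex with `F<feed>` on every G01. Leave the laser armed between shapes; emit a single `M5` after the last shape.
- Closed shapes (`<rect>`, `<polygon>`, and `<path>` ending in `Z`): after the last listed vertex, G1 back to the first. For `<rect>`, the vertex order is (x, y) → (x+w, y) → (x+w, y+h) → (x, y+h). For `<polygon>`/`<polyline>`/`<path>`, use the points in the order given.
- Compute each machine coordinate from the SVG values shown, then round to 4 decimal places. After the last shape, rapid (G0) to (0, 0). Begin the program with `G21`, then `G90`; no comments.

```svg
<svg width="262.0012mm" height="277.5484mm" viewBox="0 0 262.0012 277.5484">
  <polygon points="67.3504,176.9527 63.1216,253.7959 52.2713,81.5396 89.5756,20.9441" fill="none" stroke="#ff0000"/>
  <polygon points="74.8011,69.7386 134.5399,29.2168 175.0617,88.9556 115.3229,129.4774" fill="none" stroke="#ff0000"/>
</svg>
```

G21
G90
G0 X67.3504 Y100.5957
M3 S498
G01 X63.1216 Y23.7525 F1731
G01 X52.2713 Y196.0088 F1731
G01 X89.5756 Y256.6043 F1731
G01 X67.3504 Y100.5957 F1731
G0 X74.8011 Y207.8098
M3 S498
G01 X134.5399 Y248.3316 F1731
G01 X175.0617 Y188.5928 F1731
G01 X115.3229 Y148.0710 F1731
G01 X74.8011 Y207.8098 F1731
M5
G0 X0.0000 Y0.0000

viewBox `0 0 262.0012 277.5484` with mm width/height → 1 unit = 1 mm. Flip: y_m = 277.5484 − y_svg.

**Shape 1** — `<polygon>` closed polygon, stroke `#ff0000` → score (S498, F1731). Machine vertices: (67.3504,100.5957) → (63.1216,23.7525) → (52.2713,196.0088) → (89.5756,256.6043) → (67.3504,100.5957). Closed: final G1 returns to the first vertex.

**Shape 2** — `<polygon>` regular polygon, stroke `#ff0000` → score (S498, F1731). Machine vertices: (74.8011,207.8098) → (134.5399,248.3316) → (175.0617,188.5928) → (115.3229,148.0710) → (74.8011,207.8098). Closed: final G1 returns to the first vertex.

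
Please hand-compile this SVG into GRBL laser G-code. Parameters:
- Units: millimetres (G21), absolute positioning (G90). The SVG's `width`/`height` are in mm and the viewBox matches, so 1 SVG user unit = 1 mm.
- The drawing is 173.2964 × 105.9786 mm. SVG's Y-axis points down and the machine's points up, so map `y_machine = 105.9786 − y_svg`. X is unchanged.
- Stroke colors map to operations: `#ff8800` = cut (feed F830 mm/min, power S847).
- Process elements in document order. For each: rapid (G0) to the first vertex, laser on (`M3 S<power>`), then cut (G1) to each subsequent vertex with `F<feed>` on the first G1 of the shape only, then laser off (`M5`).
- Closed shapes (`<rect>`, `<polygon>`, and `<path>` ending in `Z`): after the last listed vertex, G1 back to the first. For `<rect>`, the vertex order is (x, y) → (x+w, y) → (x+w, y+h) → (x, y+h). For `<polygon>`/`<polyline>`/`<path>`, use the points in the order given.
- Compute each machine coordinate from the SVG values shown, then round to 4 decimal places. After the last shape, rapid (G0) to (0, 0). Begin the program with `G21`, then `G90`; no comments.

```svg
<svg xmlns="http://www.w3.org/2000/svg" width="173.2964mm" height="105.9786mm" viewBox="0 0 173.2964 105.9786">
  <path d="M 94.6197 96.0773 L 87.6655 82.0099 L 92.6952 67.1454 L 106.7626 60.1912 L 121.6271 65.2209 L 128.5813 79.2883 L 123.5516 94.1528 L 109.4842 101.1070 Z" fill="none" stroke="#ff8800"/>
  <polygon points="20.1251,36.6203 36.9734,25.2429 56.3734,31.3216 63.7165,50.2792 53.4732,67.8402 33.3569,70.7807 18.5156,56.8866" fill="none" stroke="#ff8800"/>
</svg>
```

viewBox `0 0 173.2964 105.9786` with mm width/height → 1 unit = 1 mm. Flip: y_m = 105.9786 − y_svg.

**Shape 1** — `<path>` regular polygon, stroke `#ff8800` → cut (S847, F830). Machine vertices: (94.6197,9.9013) → (87.6655,23.9687) → (92.6952,38.8332) → (106.7626,45.7874) → (121.6271,40.7577) → (128.5813,26.6903) → (123.5516,11.8258) → (109.4842,4.8716) → (94.6197,9.9013). Closed: final G1 returns to the first vertex.

**Shape 2** — `<polygon>` regular polygon, stroke `#ff8800` → cut (S847, F830). Machine vertices: (20.1251,69.3583) → (36.9734,80.7357) → (56.3734,74.6570) → (63.7165,55.6994) → (53.4732,38.1384) → (33.3569,35.1979) → (18.5156,49.0920) → (20.1251,69.3583). Closed: final G1 returns to the first vertex.

G21
G90
G0 X94.6197 Y9.9013
M3 S847
G1 X87.6655 Y23.9687 F830
G1 X92.6952 Y38.8332
G1 X106.7626 Y45.7874
G1 X121.6271 Y40.7577
G1 X128.5813 Y26.6903
G1 X123.5516 Y11.8258
G1 X109.4842 Y4.8716
G1 X94.6197 Y9.9013
M5
G0 X20.1251 Y69.3583
M3 S847
G1 X36.9734 Y80.7357 F830
G1 X56.3734 Y74.6570
G1 X63.7165 Y55.6994
G1 X53.4732 Y38.1384
G1 X33.3569 Y35.1979
G1 X18.5156 Y49.0920
G1 X20.1251 Y69.3583
M5
G0 X0.0000 Y0.0000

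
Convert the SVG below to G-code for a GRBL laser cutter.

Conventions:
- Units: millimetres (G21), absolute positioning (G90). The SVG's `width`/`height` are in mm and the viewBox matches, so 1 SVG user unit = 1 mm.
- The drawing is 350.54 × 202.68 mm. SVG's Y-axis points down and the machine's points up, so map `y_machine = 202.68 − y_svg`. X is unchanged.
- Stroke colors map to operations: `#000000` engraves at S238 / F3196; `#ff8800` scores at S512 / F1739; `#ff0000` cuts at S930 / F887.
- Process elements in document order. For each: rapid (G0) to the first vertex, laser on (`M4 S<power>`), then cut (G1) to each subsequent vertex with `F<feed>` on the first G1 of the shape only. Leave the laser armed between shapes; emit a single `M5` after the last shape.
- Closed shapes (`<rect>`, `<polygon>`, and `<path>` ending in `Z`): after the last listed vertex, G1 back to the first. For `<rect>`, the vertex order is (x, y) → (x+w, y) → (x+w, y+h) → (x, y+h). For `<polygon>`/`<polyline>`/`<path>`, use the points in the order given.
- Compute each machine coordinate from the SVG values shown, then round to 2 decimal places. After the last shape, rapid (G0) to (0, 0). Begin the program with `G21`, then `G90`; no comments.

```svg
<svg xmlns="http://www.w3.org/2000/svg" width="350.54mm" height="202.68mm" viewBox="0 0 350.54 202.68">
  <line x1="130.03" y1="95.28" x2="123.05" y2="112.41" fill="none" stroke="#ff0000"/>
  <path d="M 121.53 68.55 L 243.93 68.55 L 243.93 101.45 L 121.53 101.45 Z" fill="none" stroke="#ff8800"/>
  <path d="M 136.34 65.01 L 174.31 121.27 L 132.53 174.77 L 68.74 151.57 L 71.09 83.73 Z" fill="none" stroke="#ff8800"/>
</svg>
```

G21
G90
G0 X130.03 Y107.40
M4 S930
G1 X123.05 Y90.27 F887
G0 X121.53 Y134.13
M4 S512
G1 X243.93 Y134.13 F1739
G1 X243.93 Y101.23
G1 X121.53 Y101.23
G1 X121.53 Y134.13
G0 X136.34 Y137.67
M4 S512
G1 X174.31 Y81.41 F1739
G1 X132.53 Y27.91
G1 X68.74 Y51.11
G1 X71.09 Y118.95
G1 X136.34 Y137.67
M5
G0 X0.00 Y0.00

Since the viewBox matches the mm dimensions, user units are millimetres directly. The only transform is the Y-flip y_m = 202.68 − y_svg.

Shape 1 is a line segment drawn with `<line>`. Its stroke #ff0000 means cut at S930, F887. After flipping Y the toolpath is (130.03,107.40) → (123.05,90.27).

Shape 2 is a rectangle drawn with `<path>`. Its stroke #ff8800 means score at S512, F1739. After flipping Y the toolpath is (121.53,134.13) → (243.93,134.13) → (243.93,101.23) → (121.53,101.23) → (121.53,134.13), returning to the start.

Shape 3 is a regular polygon drawn with `<path>`. Its stroke #ff8800 means score at S512, F1739. After flipping Y the toolpath is (136.34,137.67) → (174.31,81.41) → (132.53,27.91) → (68.74,51.11) → (71.09,118.95) → (136.34,137.67), returning to the start.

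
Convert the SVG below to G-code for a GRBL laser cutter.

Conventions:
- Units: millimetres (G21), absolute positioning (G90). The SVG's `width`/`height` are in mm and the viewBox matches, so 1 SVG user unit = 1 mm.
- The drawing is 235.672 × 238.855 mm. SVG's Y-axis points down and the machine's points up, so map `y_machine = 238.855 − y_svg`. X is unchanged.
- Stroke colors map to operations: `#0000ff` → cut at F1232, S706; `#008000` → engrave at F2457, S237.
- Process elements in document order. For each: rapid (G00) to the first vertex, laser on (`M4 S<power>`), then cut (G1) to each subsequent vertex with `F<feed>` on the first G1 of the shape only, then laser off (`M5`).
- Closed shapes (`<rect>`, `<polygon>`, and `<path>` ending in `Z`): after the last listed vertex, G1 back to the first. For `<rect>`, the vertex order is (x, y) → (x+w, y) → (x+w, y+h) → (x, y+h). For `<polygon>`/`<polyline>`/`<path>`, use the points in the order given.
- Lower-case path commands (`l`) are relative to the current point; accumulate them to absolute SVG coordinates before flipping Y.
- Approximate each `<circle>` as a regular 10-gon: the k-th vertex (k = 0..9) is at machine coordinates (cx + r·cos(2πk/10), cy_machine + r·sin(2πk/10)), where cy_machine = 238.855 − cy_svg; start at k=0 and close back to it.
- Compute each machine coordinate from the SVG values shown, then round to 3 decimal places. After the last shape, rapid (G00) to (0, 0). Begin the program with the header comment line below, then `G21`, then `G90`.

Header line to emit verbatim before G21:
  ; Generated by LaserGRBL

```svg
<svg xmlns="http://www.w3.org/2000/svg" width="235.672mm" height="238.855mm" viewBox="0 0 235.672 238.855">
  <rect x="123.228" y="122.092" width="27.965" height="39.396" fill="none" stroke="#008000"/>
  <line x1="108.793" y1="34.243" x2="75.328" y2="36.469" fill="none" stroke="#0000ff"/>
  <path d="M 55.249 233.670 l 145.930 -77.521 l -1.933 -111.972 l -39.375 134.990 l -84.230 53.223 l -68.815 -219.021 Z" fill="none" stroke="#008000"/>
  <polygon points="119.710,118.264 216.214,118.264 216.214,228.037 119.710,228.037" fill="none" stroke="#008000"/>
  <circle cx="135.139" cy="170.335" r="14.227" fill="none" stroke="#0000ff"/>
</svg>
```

Since the viewBox matches the mm dimensions, user units are millimetres directly. The only transform is the Y-flip y_m = 238.855 − y_svg.

Shape 1 is a rectangle drawn with `<rect>`. Its stroke #008000 means engrave at S237, F2457. After flipping Y the toolpath is (123.228,116.763) → (151.193,116.763) → (151.193,77.367) → (123.228,77.367) → (123.228,116.763), returning to the start.

Shape 2 is a line segment drawn with `<line>`. Its stroke #0000ff means cut at S706, F1232. After flipping Y the toolpath is (108.793,204.612) → (75.328,202.386).

Shape 3 is a closed polygon drawn with `<path>`. Its stroke #008000 means engrave at S237, F2457. After flipping Y the toolpath is (55.249,5.185) → (201.179,82.706) → (199.246,194.678) → (159.871,59.688) → (75.641,6.465) → (6.826,225.486) → (55.249,5.185), returning to the start.

Shape 4 is a rectangle drawn with `<polygon>`. Its stroke #008000 means engrave at S237, F2457. After flipping Y the toolpath is (119.710,120.591) → (216.214,120.591) → (216.214,10.818) → (119.710,10.818) → (119.710,120.591), returning to the start.

Shape 5 is a circle drawn with `<circle>`. Its stroke #0000ff means cut at S706, F1232. After flipping Y the toolpath is (149.366,68.520) → (146.649,76.882) → (139.535,82.051) → (130.743,82.051) → (123.629,76.882) → (120.912,68.520) → (123.629,60.158) → (130.743,54.989) → (139.535,54.989) → (146.649,60.158) → (149.366,68.520), returning to the start.

; Generated by LaserGRBL
G21
G90
G00 X123.228 Y116.763
M4 S237
G1 X151.193 Y116.763 F2457
G1 X151.193 Y77.367
G1 X123.228 Y77.367
G1 X123.228 Y116.763
M5
G00 X108.793 Y204.612
M4 S706
G1 X75.328 Y202.386 F1232
M5
G00 X55.249 Y5.185
M4 S237
G1 X201.179 Y82.706 F2457
G1 X199.246 Y194.678
G1 X159.871 Y59.688
G1 X75.641 Y6.465
G1 X6.826 Y225.486
G1 X55.249 Y5.185
M5
G00 X119.710 Y120.591
M4 S237
G1 X216.214 Y120.591 F2457
G1 X216.214 Y10.818
G1 X119.710 Y10.818
G1 X119.710 Y120.591
M5
G00 X149.366 Y68.520
M4 S706
G1 X146.649 Y76.882 F1232
G1 X139.535 Y82.051
G1 X130.743 Y82.051
G1 X123.629 Y76.882
G1 X120.912 Y68.520
G1 X123.629 Y60.158
G1 X130.743 Y54.989
G1 X139.535 Y54.989
G1 X146.649 Y60.158
G1 X149.366 Y68.520
M5
G00 X0.000 Y0.000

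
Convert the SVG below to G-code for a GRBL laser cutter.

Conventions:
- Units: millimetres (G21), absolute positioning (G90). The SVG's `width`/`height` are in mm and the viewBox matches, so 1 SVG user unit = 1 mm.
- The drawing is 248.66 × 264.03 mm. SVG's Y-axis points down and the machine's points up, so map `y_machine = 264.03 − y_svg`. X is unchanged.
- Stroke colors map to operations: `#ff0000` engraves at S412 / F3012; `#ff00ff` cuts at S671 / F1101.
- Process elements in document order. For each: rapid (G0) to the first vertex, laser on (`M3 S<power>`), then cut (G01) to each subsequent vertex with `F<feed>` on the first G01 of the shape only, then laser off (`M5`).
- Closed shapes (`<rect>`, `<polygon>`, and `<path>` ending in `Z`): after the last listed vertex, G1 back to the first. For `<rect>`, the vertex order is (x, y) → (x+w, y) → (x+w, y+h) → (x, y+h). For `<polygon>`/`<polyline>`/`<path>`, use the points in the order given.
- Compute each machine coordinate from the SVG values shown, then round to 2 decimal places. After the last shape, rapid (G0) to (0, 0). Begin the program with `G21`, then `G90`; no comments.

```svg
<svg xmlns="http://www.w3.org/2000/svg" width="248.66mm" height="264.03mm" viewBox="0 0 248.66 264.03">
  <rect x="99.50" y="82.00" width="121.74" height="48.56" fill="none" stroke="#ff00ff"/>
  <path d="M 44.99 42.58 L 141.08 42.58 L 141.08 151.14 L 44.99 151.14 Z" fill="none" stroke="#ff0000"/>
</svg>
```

G21
G90
G0 X99.50 Y182.03
M3 S671
G01 X221.24 Y182.03 F1101
G01 X221.24 Y133.47
G01 X99.50 Y133.47
G01 X99.50 Y182.03
M5
G0 X44.99 Y221.45
M3 S412
G01 X141.08 Y221.45 F3012
G01 X141.08 Y112.89
G01 X44.99 Y112.89
G01 X44.99 Y221.45
M5
G0 X0.00 Y0.00

1 u = 1 mm; y_m = 264.03 − y.

[1] `<rect>` rectangle, #ff00ff→cut S671 F1101: (99.50,182.03) → (221.24,182.03) → (221.24,133.47) → (99.50,133.47) → (99.50,182.03) (closed)

[2] `<path>` rectangle, #ff0000→engrave S412 F3012: (44.99,221.45) → (141.08,221.45) → (141.08,112.89) → (44.99,112.89) → (44.99,221.45) (closed)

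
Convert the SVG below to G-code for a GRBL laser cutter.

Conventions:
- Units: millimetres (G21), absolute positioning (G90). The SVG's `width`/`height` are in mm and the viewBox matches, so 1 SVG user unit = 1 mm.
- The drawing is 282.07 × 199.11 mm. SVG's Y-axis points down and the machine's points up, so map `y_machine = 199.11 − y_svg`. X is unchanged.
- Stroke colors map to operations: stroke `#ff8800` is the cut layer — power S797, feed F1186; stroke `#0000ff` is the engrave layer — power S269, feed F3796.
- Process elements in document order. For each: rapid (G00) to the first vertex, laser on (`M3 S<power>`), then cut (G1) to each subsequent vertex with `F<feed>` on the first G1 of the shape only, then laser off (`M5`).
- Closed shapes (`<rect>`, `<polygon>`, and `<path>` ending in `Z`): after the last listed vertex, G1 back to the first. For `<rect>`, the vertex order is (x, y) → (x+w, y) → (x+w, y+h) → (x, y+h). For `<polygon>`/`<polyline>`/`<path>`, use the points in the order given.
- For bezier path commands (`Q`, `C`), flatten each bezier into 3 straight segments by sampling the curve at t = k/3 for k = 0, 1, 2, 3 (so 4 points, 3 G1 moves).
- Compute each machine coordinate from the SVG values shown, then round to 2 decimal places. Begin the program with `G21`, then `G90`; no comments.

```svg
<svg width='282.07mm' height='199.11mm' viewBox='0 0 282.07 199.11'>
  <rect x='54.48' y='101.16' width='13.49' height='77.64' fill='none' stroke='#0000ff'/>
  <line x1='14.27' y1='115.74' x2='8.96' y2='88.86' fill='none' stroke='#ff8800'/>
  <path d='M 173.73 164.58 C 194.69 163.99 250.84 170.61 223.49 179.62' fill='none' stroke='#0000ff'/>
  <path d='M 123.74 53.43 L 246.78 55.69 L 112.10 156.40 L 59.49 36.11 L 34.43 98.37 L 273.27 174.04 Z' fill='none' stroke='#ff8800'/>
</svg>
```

1 u = 1 mm; y_m = 199.11 − y.

[1] `<rect>` rectangle, #0000ff→engrave S269 F3796: (54.48,97.95) → (67.97,97.95) → (67.97,20.31) → (54.48,20.31) → (54.48,97.95) (closed)

[2] `<line>` line segment, #ff8800→cut S797 F1186: (14.27,83.37) → (8.96,110.25)

[3] `<path>` cubic bezier, #0000ff→engrave S269 F3796: (173.73,34.53) → (202.02,32.90) → (227.40,27.52) → (223.49,19.49)

[4] `<path>` closed polygon, #ff8800→cut S797 F1186: (123.74,145.68) → (246.78,143.42) → (112.10,42.71) → (59.49,163.00) → (34.43,100.74) → (273.27,25.07) → (123.74,145.68) (closed)

G21
G90
G00 X54.48 Y97.95
M3 S269
G1 X67.97 Y97.95 F3796
G1 X67.97 Y20.31
G1 X54.48 Y20.31
G1 X54.48 Y97.95
M5
G00 X14.27 Y83.37
M3 S797
G1 X8.96 Y110.25 F1186
M5
G00 X173.73 Y34.53
M3 S269
G1 X202.02 Y32.90 F3796
G1 X227.40 Y27.52
G1 X223.49 Y19.49
M5
G00 X123.74 Y145.68
M3 S797
G1 X246.78 Y143.42 F1186
G1 X112.10 Y42.71
G1 X59.49 Y163.00
G1 X34.43 Y100.74
G1 X273.27 Y25.07
G1 X123.74 Y145.68
M5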